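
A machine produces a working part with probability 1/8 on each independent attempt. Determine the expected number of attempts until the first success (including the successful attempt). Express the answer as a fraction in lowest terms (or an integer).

For a geometric distribution, E[trials] = 1/p = 1/(1/8) = 8.

8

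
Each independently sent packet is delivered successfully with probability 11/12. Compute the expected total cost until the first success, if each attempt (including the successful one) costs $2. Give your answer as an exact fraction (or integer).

E[#attempts] = 1/p = 12/11; E[cost] = 2·12/11 = 24/11.

24/11 dollars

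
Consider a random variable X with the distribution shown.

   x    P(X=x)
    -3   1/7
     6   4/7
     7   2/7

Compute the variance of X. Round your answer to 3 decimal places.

10.857

E[X] = (1/7)·(-3) + (4/7)·6 + (2/7)·7 = 5
E[X²] = (1/7)·9 + (4/7)·36 + (2/7)·49 = 251/7
Var(X) = 251/7 − (5)² = 76/7 ≈ 10.857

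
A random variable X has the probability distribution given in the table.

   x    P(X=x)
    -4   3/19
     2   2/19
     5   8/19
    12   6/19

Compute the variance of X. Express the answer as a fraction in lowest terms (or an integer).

10464/361

E[X] = (3/19)·(-4) + (2/19)·2 + (8/19)·5 + (6/19)·12 = 104/19
E[X²] = (3/19)·16 + (2/19)·4 + (8/19)·25 + (6/19)·144 = 1120/19
Var(X) = 1120/19 − (104/19)² = 10464/361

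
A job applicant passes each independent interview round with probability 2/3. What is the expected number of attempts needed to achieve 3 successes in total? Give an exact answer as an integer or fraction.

By linearity (sum of 3 independent geometric waits), E[trials] = 3/p = 3/(2/3) = 9/2.

9/2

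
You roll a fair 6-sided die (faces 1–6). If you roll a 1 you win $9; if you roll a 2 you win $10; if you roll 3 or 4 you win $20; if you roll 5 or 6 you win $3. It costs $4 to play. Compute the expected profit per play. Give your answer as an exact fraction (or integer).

41/6 dollars

E[payout] = (1/3)·3 + (1/6)·9 + (1/6)·10 + (1/3)·20 = 65/6
Expected profit = 65/6 − 4 = 41/6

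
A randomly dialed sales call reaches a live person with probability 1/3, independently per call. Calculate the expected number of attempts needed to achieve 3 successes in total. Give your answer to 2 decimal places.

By linearity (sum of 3 independent geometric waits), E[trials] = 3/p = 3/(1/3) = 9.
≈ 9.00

9.00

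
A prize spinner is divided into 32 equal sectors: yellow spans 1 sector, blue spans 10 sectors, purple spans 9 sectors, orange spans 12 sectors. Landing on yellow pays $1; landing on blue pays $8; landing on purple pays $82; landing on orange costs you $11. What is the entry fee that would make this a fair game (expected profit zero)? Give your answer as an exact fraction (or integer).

687/32 dollars

E[payout] = (1/32)·1 + (10/32)·8 + (9/32)·82 + (12/32)·(-11) = 687/32
Fair fee = E[payout] = 687/32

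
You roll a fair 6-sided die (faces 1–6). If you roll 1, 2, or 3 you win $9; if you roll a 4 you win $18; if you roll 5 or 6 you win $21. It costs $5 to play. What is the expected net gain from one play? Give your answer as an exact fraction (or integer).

E[payout] = (1/2)·9 + (1/6)·18 + (1/3)·21 = 29/2
Expected profit = 29/2 − 5 = 19/2

19/2 dollars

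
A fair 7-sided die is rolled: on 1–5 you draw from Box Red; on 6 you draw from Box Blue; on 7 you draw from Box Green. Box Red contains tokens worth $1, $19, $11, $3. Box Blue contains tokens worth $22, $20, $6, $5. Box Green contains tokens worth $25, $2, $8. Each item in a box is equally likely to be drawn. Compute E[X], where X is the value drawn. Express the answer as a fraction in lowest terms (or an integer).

E[X | Box Red] = (1 + 19 + 11 + 3)/4 = 17/2
E[X | Box Blue] = (22 + 20 + 6 + 5)/4 = 53/4
E[X | Box Green] = (25 + 2 + 8)/3 = 35/3
E[X] = (5/7)·17/2 + (1/7)·53/4 + (1/7)·35/3 = 809/84

809/84 dollars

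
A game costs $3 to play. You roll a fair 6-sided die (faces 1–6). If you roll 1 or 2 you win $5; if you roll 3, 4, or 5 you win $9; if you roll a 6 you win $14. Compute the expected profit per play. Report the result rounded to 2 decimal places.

$5.50

E[payout] = (1/3)·5 + (1/2)·9 + (1/6)·14 = 17/2
Expected profit = 17/2 − 3 = 11/2 ≈ $5.50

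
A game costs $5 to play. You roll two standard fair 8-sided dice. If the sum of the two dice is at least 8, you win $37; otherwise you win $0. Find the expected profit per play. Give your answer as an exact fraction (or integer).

1271/64 dollars

E[payout] = (21/64)·0 + (43/64)·37 = 1591/64
Expected profit = 1591/64 − 5 = 1271/64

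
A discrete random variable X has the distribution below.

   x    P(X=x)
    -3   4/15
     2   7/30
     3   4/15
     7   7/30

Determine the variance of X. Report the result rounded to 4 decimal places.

E[X] = (4/15)·(-3) + (7/30)·2 + (4/15)·3 + (7/30)·7 = 21/10
E[X²] = (4/15)·9 + (7/30)·4 + (4/15)·9 + (7/30)·49 = 103/6
Var(X) = 103/6 − (21/10)² = 3827/300 ≈ 12.7567

12.7567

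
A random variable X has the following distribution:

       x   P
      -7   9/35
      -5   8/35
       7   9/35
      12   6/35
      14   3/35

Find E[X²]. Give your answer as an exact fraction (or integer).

E[X²] = (9/35)·49 + (8/35)·25 + (9/35)·49 + (6/35)·144 + (3/35)·196
     = 362/5

362/5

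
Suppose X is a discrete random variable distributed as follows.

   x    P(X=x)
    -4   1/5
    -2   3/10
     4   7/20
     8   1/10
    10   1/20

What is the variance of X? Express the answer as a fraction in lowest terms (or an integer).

1971/100

E[X] = (1/5)·(-4) + (3/10)·(-2) + (7/20)·4 + (1/10)·8 + (1/20)·10 = 13/10
E[X²] = (1/5)·16 + (3/10)·4 + (7/20)·16 + (1/10)·64 + (1/20)·100 = 107/5
Var(X) = 107/5 − (13/10)² = 1971/100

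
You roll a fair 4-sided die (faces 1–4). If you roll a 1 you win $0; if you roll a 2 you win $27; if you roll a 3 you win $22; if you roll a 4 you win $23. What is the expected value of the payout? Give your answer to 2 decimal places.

E[payout] = (1/4)·0 + (1/4)·22 + (1/4)·23 + (1/4)·27 = 18
≈ $18.00

$18.00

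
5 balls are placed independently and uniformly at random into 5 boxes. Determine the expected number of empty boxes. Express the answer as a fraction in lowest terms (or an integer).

Let Xⱼ=1 if box j is empty. P(Xⱼ=1) = ((5-1)/5)^5 = 1024/3125.
By linearity, E[#empty] = 5·1024/3125 = 1024/625.

1024/625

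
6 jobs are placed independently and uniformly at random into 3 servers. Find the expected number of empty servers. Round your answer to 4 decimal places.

Let Xⱼ=1 if server j is empty. P(Xⱼ=1) = ((3-1)/3)^6 = 64/729.
By linearity, E[#empty] = 3·64/729 = 64/243.
≈ 0.2634

0.2634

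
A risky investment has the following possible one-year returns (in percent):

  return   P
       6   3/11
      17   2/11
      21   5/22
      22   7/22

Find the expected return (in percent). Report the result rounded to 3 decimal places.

16.500

E[X] = (3/11)·6 + (2/11)·17 + (5/22)·21 + (7/22)·22
     = 33/2 ≈ 16.500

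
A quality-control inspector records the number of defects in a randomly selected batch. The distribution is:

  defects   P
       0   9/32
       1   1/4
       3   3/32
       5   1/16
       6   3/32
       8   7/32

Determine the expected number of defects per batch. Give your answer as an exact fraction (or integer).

101/32

E[X] = (9/32)·0 + (1/4)·1 + (3/32)·3 + (1/16)·5 + (3/32)·6 + (7/32)·8
     = 101/32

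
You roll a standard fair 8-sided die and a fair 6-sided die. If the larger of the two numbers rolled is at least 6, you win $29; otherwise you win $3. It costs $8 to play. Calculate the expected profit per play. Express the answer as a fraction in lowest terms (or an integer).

179/24 dollars

E[payout] = (25/48)·3 + (23/48)·29 = 371/24
Expected profit = 371/24 − 8 = 179/24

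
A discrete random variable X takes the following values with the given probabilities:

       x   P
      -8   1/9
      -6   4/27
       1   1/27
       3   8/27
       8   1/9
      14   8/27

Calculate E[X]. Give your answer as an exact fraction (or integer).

E[X] = (1/9)·(-8) + (4/27)·(-6) + (1/27)·1 + (8/27)·3 + (1/9)·8 + (8/27)·14
     = 113/27

113/27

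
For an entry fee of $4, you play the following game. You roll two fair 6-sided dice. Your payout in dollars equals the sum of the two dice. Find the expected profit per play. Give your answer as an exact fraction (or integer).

$3

Distribution of the sum of the two dice: 2 w.p. 1/36, 3 w.p. 1/18, 4 w.p. 1/12, 5 w.p. 1/9, 6 w.p. 5/36, 7 w.p. 1/6, …
E[payout] = (1/36)·2 + (1/18)·3 + (1/12)·4 + (1/9)·5 + (5/36)·6 + (1/6)·7 + (5/36)·8 + (1/9)·9 + (1/12)·10 + (1/18)·11 + (1/36)·12 = 7
Expected profit = 7 − 4 = 3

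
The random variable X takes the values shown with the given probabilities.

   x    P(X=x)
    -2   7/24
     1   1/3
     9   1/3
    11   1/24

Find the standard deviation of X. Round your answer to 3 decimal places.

E[X] = 77/24, E[X²] = 805/24
Var(X) = E[X²] − (E[X])² = 805/24 − 5929/576 = 13391/576
SD(X) = √(13391/576) ≈ 4.822

4.822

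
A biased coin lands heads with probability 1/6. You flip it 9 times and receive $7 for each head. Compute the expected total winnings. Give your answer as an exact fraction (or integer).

E[#heads] = 9·1/6 = 3/2 (linearity over flips).
E[winnings] = 7·3/2 = 21/2.

21/2 dollars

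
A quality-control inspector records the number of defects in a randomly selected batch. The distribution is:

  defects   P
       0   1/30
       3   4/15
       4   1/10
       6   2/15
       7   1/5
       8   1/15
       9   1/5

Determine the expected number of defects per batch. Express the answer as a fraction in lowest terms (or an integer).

E[X] = (1/30)·0 + (4/15)·3 + (1/10)·4 + (2/15)·6 + (1/5)·7 + (1/15)·8 + (1/5)·9
     = 86/15

86/15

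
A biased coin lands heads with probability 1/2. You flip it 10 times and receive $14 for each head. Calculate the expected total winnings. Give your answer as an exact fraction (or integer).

E[#heads] = 10·1/2 = 5 (linearity over flips).
E[winnings] = 14·5 = 70.

$70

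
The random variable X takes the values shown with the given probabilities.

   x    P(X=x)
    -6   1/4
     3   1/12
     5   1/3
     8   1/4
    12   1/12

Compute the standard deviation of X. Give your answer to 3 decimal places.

5.866

E[X] = 41/12, E[X²] = 553/12
Var(X) = E[X²] − (E[X])² = 553/12 − 1681/144 = 4955/144
SD(X) = √(4955/144) ≈ 5.866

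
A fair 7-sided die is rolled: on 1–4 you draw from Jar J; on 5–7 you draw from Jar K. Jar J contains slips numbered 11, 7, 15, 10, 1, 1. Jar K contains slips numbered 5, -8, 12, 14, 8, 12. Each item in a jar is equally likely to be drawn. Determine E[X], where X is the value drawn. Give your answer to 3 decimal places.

E[X | Jar J] = (11 + 7 + 15 + 10 + 1 + 1)/6 = 15/2
E[X | Jar K] = (5 − 8 + 12 + 14 + 8 + 12)/6 = 43/6
E[X] = (4/7)·15/2 + (3/7)·43/6 = 103/14 ≈ 7.357

7.357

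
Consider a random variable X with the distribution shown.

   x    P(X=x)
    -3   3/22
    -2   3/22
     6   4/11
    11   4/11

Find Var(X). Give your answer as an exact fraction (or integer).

E[X] = (3/22)·(-3) + (3/22)·(-2) + (4/11)·6 + (4/11)·11 = 11/2
E[X²] = (3/22)·9 + (3/22)·4 + (4/11)·36 + (4/11)·121 = 1295/22
Var(X) = 1295/22 − (11/2)² = 1259/44

1259/44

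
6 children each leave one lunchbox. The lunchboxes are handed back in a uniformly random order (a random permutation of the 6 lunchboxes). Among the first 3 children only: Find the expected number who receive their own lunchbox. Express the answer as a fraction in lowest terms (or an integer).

Let Xᵢ = 1 if person i gets their own lunchbox. For each i, P(Xᵢ=1) = 1/6.
By linearity of expectation, E[X₁+…+X_3] = 3·(1/6) = 1/2.

1/2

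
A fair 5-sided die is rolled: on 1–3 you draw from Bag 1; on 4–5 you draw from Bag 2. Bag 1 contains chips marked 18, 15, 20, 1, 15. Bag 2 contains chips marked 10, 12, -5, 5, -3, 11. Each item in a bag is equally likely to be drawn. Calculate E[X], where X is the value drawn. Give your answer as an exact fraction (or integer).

E[X | Bag 1] = (18 + 15 + 20 + 1 + 15)/5 = 69/5
E[X | Bag 2] = (10 + 12 − 5 + 5 − 3 + 11)/6 = 5
E[X] = (3/5)·69/5 + (2/5)·5 = 257/25

257/25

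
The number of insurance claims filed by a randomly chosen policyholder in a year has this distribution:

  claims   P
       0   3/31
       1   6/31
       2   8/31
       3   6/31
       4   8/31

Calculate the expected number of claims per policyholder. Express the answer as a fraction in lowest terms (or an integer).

72/31

E[X] = (3/31)·0 + (6/31)·1 + (8/31)·2 + (6/31)·3 + (8/31)·4
     = 72/31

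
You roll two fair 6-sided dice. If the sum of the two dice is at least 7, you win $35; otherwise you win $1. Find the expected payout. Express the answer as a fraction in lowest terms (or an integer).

125/6 dollars

E[payout] = (5/12)·1 + (7/12)·35 = 125/6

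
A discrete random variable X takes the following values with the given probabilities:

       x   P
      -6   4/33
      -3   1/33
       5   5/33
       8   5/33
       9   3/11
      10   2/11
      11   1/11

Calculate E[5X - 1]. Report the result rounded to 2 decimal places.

E[5x-1] = (4/33)·(-31) + (1/33)·(-16) + (5/33)·24 + (5/33)·39 + (3/11)·44 + (2/11)·49 + (1/11)·54
     = 1027/33 ≈ 31.12

31.12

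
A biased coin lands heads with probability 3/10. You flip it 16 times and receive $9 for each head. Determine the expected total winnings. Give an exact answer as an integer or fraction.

E[#heads] = 16·3/10 = 24/5 (linearity over flips).
E[winnings] = 9·24/5 = 216/5.

216/5 dollars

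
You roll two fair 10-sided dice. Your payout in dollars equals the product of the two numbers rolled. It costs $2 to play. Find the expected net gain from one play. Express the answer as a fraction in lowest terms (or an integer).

Distribution of the product of the two numbers rolled: 1 w.p. 1/100, 2 w.p. 1/50, 3 w.p. 1/50, 4 w.p. 3/100, 5 w.p. 1/50, 6 w.p. 1/25, …
E[payout] = (1/100)·1 + (1/50)·2 + (1/50)·3 + (3/100)·4 + (1/50)·5 + (1/25)·6 + (1/50)·7 + (1/25)·8 + (3/100)·9 + (1/25)·10 + (1/25)·12 + (1/50)·14 + (1/50)·15 + (3/100)·16 + (1/25)·18 + (1/25)·20 + (1/50)·21 + (1/25)·24 + (1/100)·25 + (1/50)·27 + (1/50)·28 + (1/25)·30 + (1/50)·32 + (1/50)·35 + (3/100)·36 + (1/25)·40 + (1/50)·42 + (1/50)·45 + (1/50)·48 + (1/100)·49 + (1/50)·50 + (1/50)·54 + (1/50)·56 + (1/50)·60 + (1/50)·63 + (1/100)·64 + (1/50)·70 + (1/50)·72 + (1/50)·80 + (1/100)·81 + (1/50)·90 + (1/100)·100 = 121/4
Expected profit = 121/4 − 2 = 113/4

113/4 dollars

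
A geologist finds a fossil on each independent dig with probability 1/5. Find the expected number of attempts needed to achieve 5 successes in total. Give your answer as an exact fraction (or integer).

25

By linearity (sum of 5 independent geometric waits), E[trials] = 5/p = 5/(1/5) = 25.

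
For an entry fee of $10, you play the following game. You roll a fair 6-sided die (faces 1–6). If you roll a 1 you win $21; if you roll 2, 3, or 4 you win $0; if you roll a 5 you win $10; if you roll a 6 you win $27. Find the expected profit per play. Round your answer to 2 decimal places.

E[payout] = (1/2)·0 + (1/6)·10 + (1/6)·21 + (1/6)·27 = 29/3
Expected profit = 29/3 − 10 = -1/3 ≈ -$0.33

-$0.33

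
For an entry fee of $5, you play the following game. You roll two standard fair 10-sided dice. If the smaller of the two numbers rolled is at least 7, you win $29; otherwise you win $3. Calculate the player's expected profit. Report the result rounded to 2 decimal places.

$2.16

E[payout] = (21/25)·3 + (4/25)·29 = 179/25
Expected profit = 179/25 − 5 = 54/25 ≈ $2.16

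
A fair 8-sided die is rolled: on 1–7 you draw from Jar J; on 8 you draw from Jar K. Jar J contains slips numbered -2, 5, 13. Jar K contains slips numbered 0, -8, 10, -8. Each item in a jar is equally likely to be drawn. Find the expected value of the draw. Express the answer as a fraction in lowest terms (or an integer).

215/48

E[X | Jar J] = (-2 + 5 + 13)/3 = 16/3
E[X | Jar K] = (0 − 8 + 10 − 8)/4 = -3/2
E[X] = (7/8)·16/3 + (1/8)·(-3/2) = 215/48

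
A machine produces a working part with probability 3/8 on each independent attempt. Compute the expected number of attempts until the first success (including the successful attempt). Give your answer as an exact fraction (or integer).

For a geometric distribution, E[trials] = 1/p = 1/(3/8) = 8/3.

8/3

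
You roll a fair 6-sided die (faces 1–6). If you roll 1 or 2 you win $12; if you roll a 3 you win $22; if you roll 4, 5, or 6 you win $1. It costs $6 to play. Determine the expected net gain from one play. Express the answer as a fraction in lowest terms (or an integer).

E[payout] = (1/2)·1 + (1/3)·12 + (1/6)·22 = 49/6
Expected profit = 49/6 − 6 = 13/6

13/6 dollars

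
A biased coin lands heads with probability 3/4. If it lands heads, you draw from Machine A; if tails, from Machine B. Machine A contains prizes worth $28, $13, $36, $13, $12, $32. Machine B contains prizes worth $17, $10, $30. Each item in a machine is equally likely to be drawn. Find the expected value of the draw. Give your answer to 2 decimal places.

$21.50

E[X | Machine A] = (28 + 13 + 36 + 13 + 12 + 32)/6 = 67/3
E[X | Machine B] = (17 + 10 + 30)/3 = 19
E[X] = (3/4)·67/3 + (1/4)·19 = 43/2 ≈ 21.50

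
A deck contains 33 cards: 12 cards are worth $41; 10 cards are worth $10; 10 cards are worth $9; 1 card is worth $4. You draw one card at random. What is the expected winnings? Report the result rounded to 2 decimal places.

$20.79

E[payout] = (12/33)·41 + (10/33)·10 + (10/33)·9 + (1/33)·4 = 686/33
≈ $20.79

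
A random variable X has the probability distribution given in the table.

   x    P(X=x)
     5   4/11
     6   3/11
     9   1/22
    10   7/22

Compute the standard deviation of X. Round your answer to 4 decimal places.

E[X] = 155/22, E[X²] = 1197/22
Var(X) = E[X²] − (E[X])² = 1197/22 − 24025/484 = 2309/484
SD(X) = √(2309/484) ≈ 2.1842

2.1842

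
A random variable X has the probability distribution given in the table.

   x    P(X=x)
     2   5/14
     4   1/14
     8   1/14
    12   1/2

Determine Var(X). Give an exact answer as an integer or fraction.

E[X] = (5/14)·2 + (1/14)·4 + (1/14)·8 + (1/2)·12 = 53/7
E[X²] = (5/14)·4 + (1/14)·16 + (1/14)·64 + (1/2)·144 = 554/7
Var(X) = 554/7 − (53/7)² = 1069/49

1069/49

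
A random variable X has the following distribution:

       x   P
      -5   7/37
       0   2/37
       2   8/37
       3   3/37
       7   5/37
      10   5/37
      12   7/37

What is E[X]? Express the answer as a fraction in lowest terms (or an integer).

159/37

E[X] = (7/37)·(-5) + (2/37)·0 + (8/37)·2 + (3/37)·3 + (5/37)·7 + (5/37)·10 + (7/37)·12
     = 159/37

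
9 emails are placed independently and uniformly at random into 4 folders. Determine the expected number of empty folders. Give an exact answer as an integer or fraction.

19683/65536

Let Xⱼ=1 if folder j is empty. P(Xⱼ=1) = ((4-1)/4)^9 = 19683/262144.
By linearity, E[#empty] = 4·19683/262144 = 19683/65536.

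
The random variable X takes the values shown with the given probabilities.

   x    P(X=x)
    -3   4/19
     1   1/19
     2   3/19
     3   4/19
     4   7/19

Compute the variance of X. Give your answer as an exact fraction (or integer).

2518/361

E[X] = (4/19)·(-3) + (1/19)·1 + (3/19)·2 + (4/19)·3 + (7/19)·4 = 35/19
E[X²] = (4/19)·9 + (1/19)·1 + (3/19)·4 + (4/19)·9 + (7/19)·16 = 197/19
Var(X) = 197/19 − (35/19)² = 2518/361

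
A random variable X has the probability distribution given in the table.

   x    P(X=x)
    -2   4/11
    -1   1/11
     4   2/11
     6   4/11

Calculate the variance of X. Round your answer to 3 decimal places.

E[X] = (4/11)·(-2) + (1/11)·(-1) + (2/11)·4 + (4/11)·6 = 23/11
E[X²] = (4/11)·4 + (1/11)·1 + (2/11)·16 + (4/11)·36 = 193/11
Var(X) = 193/11 − (23/11)² = 1594/121 ≈ 13.174

13.174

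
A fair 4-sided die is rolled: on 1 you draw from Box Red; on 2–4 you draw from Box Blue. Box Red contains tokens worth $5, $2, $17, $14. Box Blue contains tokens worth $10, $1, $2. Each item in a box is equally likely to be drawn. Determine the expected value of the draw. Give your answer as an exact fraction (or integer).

E[X | Box Red] = (5 + 2 + 17 + 14)/4 = 19/2
E[X | Box Blue] = (10 + 1 + 2)/3 = 13/3
E[X] = (1/4)·19/2 + (3/4)·13/3 = 45/8

45/8 dollars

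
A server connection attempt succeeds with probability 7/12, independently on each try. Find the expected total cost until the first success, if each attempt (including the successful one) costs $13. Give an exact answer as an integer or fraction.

156/7 dollars

E[#attempts] = 1/p = 12/7; E[cost] = 13·12/7 = 156/7.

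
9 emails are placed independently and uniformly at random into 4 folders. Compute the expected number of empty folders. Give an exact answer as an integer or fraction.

19683/65536

Let Xⱼ=1 if folder j is empty. P(Xⱼ=1) = ((4-1)/4)^9 = 19683/262144.
By linearity, E[#empty] = 4·19683/262144 = 19683/65536.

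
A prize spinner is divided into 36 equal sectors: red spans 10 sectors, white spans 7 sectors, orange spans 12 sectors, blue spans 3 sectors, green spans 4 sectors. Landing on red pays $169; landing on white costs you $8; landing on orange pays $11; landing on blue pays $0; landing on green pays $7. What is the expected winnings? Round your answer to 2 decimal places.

E[payout] = (10/36)·169 + (7/36)·(-8) + (12/36)·11 + (3/36)·0 + (4/36)·7 = 299/6
≈ $49.83

$49.83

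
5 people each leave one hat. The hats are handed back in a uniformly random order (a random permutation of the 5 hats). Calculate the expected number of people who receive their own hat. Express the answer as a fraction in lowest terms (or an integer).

Let Xᵢ = 1 if person i gets their own hat. For each i, P(Xᵢ=1) = 1/5.
By linearity of expectation, E[X₁+…+X_5] = 5·(1/5) = 1.

1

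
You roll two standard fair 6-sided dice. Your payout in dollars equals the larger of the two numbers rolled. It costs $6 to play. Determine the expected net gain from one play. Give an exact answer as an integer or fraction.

Distribution of the larger of the two numbers rolled: 1 w.p. 1/36, 2 w.p. 1/12, 3 w.p. 5/36, 4 w.p. 7/36, 5 w.p. 1/4, 6 w.p. 11/36
E[payout] = (1/36)·1 + (1/12)·2 + (5/36)·3 + (7/36)·4 + (1/4)·5 + (11/36)·6 = 161/36
Expected profit = 161/36 − 6 = -55/36

-55/36 dollars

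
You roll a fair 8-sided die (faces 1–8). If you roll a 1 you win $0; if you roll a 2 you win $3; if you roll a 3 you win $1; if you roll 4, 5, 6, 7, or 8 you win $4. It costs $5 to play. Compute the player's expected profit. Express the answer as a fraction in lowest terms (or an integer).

-$2

E[payout] = (1/8)·0 + (1/8)·1 + (1/8)·3 + (5/8)·4 = 3
Expected profit = 3 − 5 = -2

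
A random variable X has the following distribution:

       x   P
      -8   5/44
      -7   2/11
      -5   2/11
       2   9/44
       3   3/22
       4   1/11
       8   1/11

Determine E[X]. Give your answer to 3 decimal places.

E[X] = (5/44)·(-8) + (2/11)·(-7) + (2/11)·(-5) + (9/44)·2 + (3/22)·3 + (1/11)·4 + (1/11)·8
     = -13/11 ≈ -1.182

-1.182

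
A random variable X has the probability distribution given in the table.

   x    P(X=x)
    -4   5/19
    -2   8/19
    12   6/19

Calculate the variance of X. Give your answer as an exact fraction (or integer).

E[X] = (5/19)·(-4) + (8/19)·(-2) + (6/19)·12 = 36/19
E[X²] = (5/19)·16 + (8/19)·4 + (6/19)·144 = 976/19
Var(X) = 976/19 − (36/19)² = 17248/361

17248/361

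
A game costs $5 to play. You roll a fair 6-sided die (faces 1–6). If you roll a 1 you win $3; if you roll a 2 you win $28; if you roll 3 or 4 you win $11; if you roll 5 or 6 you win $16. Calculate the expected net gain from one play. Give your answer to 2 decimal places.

$9.17

E[payout] = (1/6)·3 + (1/3)·11 + (1/3)·16 + (1/6)·28 = 85/6
Expected profit = 85/6 − 5 = 55/6 ≈ $9.17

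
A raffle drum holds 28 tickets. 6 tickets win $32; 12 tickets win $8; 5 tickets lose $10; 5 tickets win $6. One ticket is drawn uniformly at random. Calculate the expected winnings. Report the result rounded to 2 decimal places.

$9.57

E[payout] = (6/28)·32 + (12/28)·8 + (5/28)·(-10) + (5/28)·6 = 67/7
≈ $9.57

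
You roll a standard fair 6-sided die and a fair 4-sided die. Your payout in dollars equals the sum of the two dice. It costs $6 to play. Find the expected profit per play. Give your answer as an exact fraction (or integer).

Distribution of the sum of the two dice: 2 w.p. 1/24, 3 w.p. 1/12, 4 w.p. 1/8, 5 w.p. 1/6, 6 w.p. 1/6, 7 w.p. 1/6, …
E[payout] = (1/24)·2 + (1/12)·3 + (1/8)·4 + (1/6)·5 + (1/6)·6 + (1/6)·7 + (1/8)·8 + (1/12)·9 + (1/24)·10 = 6
Expected profit = 6 − 6 = 0

$0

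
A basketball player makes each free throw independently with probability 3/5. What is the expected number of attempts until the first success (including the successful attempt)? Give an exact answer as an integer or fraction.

5/3

For a geometric distribution, E[trials] = 1/p = 1/(3/5) = 5/3.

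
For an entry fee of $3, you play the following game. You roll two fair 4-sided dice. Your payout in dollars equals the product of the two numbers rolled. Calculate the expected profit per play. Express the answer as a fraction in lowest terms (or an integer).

13/4 dollars

Distribution of the product of the two numbers rolled: 1 w.p. 1/16, 2 w.p. 1/8, 3 w.p. 1/8, 4 w.p. 3/16, 6 w.p. 1/8, 8 w.p. 1/8, …
E[payout] = (1/16)·1 + (1/8)·2 + (1/8)·3 + (3/16)·4 + (1/8)·6 + (1/8)·8 + (1/16)·9 + (1/8)·12 + (1/16)·16 = 25/4
Expected profit = 25/4 − 3 = 13/4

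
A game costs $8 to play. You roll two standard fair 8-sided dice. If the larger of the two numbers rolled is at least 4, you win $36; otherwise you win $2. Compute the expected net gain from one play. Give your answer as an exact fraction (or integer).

E[payout] = (9/64)·2 + (55/64)·36 = 999/32
Expected profit = 999/32 − 8 = 743/32

743/32 dollars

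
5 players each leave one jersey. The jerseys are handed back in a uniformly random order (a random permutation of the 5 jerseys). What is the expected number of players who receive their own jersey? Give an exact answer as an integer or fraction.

Let Xᵢ = 1 if person i gets their own jersey. For each i, P(Xᵢ=1) = 1/5.
By linearity of expectation, E[X₁+…+X_5] = 5·(1/5) = 1.

1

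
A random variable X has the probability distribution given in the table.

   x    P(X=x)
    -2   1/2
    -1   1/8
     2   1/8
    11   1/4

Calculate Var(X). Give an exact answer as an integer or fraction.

E[X] = (1/2)·(-2) + (1/8)·(-1) + (1/8)·2 + (1/4)·11 = 15/8
E[X²] = (1/2)·4 + (1/8)·1 + (1/8)·4 + (1/4)·121 = 263/8
Var(X) = 263/8 − (15/8)² = 1879/64

1879/64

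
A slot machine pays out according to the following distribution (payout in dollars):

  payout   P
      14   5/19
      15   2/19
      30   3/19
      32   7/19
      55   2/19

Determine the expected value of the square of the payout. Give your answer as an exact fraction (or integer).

E[X²] = (5/19)·196 + (2/19)·225 + (3/19)·900 + (7/19)·1024 + (2/19)·3025
     = 17348/19

17348/19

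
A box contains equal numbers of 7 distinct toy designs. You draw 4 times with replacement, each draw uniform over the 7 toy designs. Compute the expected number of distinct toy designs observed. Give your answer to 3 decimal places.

3.222

Let Xⱼ=1 if type j appears at least once. P(Xⱼ=1) = 1 − ((7−1)/7)^4 = 1105/2401.
E[#distinct] = 7·1105/2401 = 1105/343.
≈ 3.222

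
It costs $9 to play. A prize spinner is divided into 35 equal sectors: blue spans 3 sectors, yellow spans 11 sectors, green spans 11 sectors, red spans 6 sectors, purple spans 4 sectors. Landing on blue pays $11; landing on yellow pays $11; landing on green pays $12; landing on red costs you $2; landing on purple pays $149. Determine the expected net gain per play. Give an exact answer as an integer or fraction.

E[payout] = (3/35)·11 + (11/35)·11 + (11/35)·12 + (6/35)·(-2) + (4/35)·149 = 174/7
Expected profit = 174/7 − 9 = 111/7

111/7 dollars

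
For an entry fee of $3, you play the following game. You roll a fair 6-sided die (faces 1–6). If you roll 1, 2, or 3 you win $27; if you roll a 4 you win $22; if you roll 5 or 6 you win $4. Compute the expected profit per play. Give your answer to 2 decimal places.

E[payout] = (1/3)·4 + (1/6)·22 + (1/2)·27 = 37/2
Expected profit = 37/2 − 3 = 31/2 ≈ $15.50

$15.50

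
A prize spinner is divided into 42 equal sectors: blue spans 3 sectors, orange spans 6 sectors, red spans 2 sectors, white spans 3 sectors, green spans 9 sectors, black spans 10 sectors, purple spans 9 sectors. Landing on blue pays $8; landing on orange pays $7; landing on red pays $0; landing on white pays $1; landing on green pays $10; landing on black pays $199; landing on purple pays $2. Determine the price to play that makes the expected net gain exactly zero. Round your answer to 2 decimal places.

$51.60

E[payout] = (3/42)·8 + (6/42)·7 + (2/42)·0 + (3/42)·1 + (9/42)·10 + (10/42)·199 + (9/42)·2 = 2167/42
Fair fee = E[payout] = 2167/42 ≈ $51.60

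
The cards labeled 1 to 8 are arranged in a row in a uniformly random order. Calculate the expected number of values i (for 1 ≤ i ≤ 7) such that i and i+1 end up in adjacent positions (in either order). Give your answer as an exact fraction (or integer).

7/4

For each i ∈ {1,…,7}, let Xᵢ = 1 if i and i+1 are adjacent. P(Xᵢ=1) = 2·(8−1)!/8! = 2/8.
By linearity, E[ΣXᵢ] = (7)·(2/8) = 7/4.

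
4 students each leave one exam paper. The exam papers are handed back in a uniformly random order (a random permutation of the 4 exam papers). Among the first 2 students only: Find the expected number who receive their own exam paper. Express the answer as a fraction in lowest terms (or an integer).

1/2

Let Xᵢ = 1 if person i gets their own exam paper. For each i, P(Xᵢ=1) = 1/4.
By linearity of expectation, E[X₁+…+X_2] = 2·(1/4) = 1/2.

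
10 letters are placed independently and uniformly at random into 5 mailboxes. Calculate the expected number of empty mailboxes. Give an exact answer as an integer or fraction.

Let Xⱼ=1 if mailbox j is empty. P(Xⱼ=1) = ((5-1)/5)^10 = 1048576/9765625.
By linearity, E[#empty] = 5·1048576/9765625 = 1048576/1953125.

1048576/1953125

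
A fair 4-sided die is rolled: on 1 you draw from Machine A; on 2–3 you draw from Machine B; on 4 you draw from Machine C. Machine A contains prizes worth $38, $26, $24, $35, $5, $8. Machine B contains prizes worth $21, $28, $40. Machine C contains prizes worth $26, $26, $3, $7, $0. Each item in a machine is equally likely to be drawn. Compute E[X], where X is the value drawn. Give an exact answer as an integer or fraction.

118/5 dollars

E[X | Machine A] = (38 + 26 + 24 + 35 + 5 + 8)/6 = 68/3
E[X | Machine B] = (21 + 28 + 40)/3 = 89/3
E[X | Machine C] = (26 + 26 + 3 + 7 + 0)/5 = 62/5
E[X] = (1/4)·68/3 + (1/2)·89/3 + (1/4)·62/5 = 118/5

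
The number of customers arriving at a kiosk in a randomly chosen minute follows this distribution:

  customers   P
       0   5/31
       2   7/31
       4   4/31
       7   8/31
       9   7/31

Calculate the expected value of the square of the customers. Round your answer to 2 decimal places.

E[X²] = (5/31)·0 + (7/31)·4 + (4/31)·16 + (8/31)·49 + (7/31)·81
     = 1051/31 ≈ 33.90

33.90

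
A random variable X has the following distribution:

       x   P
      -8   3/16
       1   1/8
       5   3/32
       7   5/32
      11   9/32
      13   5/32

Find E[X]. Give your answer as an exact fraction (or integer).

85/16

E[X] = (3/16)·(-8) + (1/8)·1 + (3/32)·5 + (5/32)·7 + (9/32)·11 + (5/32)·13
     = 85/16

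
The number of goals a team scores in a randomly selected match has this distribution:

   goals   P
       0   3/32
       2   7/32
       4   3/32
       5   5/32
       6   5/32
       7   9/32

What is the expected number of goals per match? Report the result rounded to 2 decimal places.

4.50

E[X] = (3/32)·0 + (7/32)·2 + (3/32)·4 + (5/32)·5 + (5/32)·6 + (9/32)·7
     = 9/2 ≈ 4.50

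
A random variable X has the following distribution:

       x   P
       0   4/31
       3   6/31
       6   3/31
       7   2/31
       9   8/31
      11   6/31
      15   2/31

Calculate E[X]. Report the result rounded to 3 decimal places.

7.032

E[X] = (4/31)·0 + (6/31)·3 + (3/31)·6 + (2/31)·7 + (8/31)·9 + (6/31)·11 + (2/31)·15
     = 218/31 ≈ 7.032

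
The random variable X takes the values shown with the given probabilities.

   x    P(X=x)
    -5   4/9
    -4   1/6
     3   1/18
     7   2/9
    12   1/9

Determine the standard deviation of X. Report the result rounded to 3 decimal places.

6.414

E[X] = 1/6, E[X²] = 247/6
Var(X) = E[X²] − (E[X])² = 247/6 − 1/36 = 1481/36
SD(X) = √(1481/36) ≈ 6.414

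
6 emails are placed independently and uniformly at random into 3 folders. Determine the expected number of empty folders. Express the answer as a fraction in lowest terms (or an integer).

Let Xⱼ=1 if folder j is empty. P(Xⱼ=1) = ((3-1)/3)^6 = 64/729.
By linearity, E[#empty] = 3·64/729 = 64/243.

64/243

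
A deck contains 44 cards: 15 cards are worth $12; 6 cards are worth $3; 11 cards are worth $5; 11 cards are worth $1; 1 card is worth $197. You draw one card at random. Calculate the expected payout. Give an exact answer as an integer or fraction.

E[payout] = (15/44)·12 + (6/44)·3 + (11/44)·5 + (11/44)·1 + (1/44)·197 = 461/44

461/44 dollars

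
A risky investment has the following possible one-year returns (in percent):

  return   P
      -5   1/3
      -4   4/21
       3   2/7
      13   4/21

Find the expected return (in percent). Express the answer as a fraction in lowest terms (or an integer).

19/21

E[X] = (1/3)·(-5) + (4/21)·(-4) + (2/7)·3 + (4/21)·13
     = 19/21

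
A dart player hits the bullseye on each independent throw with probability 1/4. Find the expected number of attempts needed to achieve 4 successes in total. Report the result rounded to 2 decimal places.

16.00

By linearity (sum of 4 independent geometric waits), E[trials] = 4/p = 4/(1/4) = 16.
≈ 16.00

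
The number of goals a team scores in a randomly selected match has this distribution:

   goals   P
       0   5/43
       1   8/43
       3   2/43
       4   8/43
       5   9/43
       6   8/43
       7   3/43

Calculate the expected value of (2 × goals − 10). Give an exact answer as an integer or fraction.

E[2x-10] = (5/43)·(-10) + (8/43)·(-8) + (2/43)·(-4) + (8/43)·(-2) + (9/43)·0 + (8/43)·2 + (3/43)·4
     = -110/43

-110/43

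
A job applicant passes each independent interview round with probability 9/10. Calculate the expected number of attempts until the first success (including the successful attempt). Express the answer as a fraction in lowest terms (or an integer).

10/9

For a geometric distribution, E[trials] = 1/p = 1/(9/10) = 10/9.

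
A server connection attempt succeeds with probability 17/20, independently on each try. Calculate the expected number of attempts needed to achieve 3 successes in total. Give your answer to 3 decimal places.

By linearity (sum of 3 independent geometric waits), E[trials] = 3/p = 3/(17/20) = 60/17.
≈ 3.529

3.529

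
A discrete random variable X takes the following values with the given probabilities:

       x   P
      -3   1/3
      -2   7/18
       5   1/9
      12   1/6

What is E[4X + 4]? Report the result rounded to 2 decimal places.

E[4x+4] = (1/3)·(-8) + (7/18)·(-4) + (1/9)·24 + (1/6)·52
     = 64/9 ≈ 7.11

7.11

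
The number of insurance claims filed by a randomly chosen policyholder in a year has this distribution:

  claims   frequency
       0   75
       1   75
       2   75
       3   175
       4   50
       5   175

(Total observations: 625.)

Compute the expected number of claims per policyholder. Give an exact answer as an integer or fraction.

73/25

Total = 625, so P(claims=0) = 75/625, etc.
E[X] = (3/25)·0 + (3/25)·1 + (3/25)·2 + (7/25)·3 + (2/25)·4 + (7/25)·5
     = 73/25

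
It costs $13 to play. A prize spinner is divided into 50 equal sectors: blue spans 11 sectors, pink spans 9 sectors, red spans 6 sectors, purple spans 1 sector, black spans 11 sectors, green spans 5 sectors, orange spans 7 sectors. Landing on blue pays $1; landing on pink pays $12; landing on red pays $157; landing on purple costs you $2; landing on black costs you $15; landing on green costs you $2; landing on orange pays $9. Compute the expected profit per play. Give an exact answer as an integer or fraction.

297/50 dollars

E[payout] = (11/50)·1 + (9/50)·12 + (6/50)·157 + (1/50)·(-2) + (11/50)·(-15) + (5/50)·(-2) + (7/50)·9 = 947/50
Expected profit = 947/50 − 13 = 297/50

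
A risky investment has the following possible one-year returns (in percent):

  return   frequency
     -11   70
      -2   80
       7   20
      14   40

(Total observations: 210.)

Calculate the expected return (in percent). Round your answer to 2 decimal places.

-1.10

Total = 210, so P(return=-11) = 70/210, etc.
E[X] = (1/3)·(-11) + (8/21)·(-2) + (2/21)·7 + (4/21)·14
     = -23/21 ≈ -1.10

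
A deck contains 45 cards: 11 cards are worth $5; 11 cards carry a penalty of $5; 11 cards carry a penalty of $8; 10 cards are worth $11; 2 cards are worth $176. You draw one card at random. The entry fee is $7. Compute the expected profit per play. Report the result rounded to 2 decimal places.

$1.31

E[payout] = (11/45)·5 + (11/45)·(-5) + (11/45)·(-8) + (10/45)·11 + (2/45)·176 = 374/45
Expected profit = 374/45 − 7 = 59/45 ≈ $1.31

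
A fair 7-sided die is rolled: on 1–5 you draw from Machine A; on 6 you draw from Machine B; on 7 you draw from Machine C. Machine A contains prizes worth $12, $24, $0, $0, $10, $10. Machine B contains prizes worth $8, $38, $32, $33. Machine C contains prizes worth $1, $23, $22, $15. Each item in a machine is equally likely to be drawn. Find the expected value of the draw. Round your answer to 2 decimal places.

E[X | Machine A] = (12 + 24 + 0 + 0 + 10 + 10)/6 = 28/3
E[X | Machine B] = (8 + 38 + 32 + 33)/4 = 111/4
E[X | Machine C] = (1 + 23 + 22 + 15)/4 = 61/4
E[X] = (5/7)·28/3 + (1/7)·111/4 + (1/7)·61/4 = 269/21 ≈ 12.81

$12.81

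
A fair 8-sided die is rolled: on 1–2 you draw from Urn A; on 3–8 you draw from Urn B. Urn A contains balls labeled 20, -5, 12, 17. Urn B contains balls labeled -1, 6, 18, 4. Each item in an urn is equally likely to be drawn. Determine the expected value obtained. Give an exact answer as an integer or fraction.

E[X | Urn A] = (20 − 5 + 12 + 17)/4 = 11
E[X | Urn B] = (-1 + 6 + 18 + 4)/4 = 27/4
E[X] = (1/4)·11 + (3/4)·27/4 = 125/16

125/16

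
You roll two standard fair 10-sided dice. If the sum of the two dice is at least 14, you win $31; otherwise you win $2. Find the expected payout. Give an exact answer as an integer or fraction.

253/25 dollars

E[payout] = (18/25)·2 + (7/25)·31 = 253/25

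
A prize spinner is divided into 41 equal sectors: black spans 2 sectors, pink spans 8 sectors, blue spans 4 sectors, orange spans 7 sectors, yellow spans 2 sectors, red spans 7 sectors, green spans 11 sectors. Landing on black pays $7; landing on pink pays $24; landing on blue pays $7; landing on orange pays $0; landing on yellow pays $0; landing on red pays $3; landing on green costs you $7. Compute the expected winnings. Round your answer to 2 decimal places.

E[payout] = (2/41)·7 + (8/41)·24 + (4/41)·7 + (7/41)·0 + (2/41)·0 + (7/41)·3 + (11/41)·(-7) = 178/41
≈ $4.34

$4.34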